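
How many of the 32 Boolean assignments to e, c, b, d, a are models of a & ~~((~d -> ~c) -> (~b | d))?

Initial set: {(a & ~~((~d -> ~c) -> (~b | d)))}.
(a & ~~((~d -> ~c) -> (~b | d))): α-rule — add a, ~~((~d -> ~c) -> (~b | d)).
~~((~d -> ~c) -> (~b | d)): drop double negation, giving ((~d -> ~c) -> (~b | d)).
((~d -> ~c) -> (~b | d)): β-rule — branch into ~(~d -> ~c)  //  (~b | d).
  branch 1 (add ~(~d -> ~c)):
    ~(~d -> ~c): α-rule — add ~d, ~~c.
    ○ open, literals {a=1, c=1, d=0}.
  branch 2 (add (~b | d)):
    (~b | d): β-rule — branch into ~b  //  d.
      branch 2.1 (add ~b):
        ○ open, literals {a=1, b=0}.
      branch 2.2 (add d):
        ○ open, literals {a=1, d=1}.
0 branches closed, 3 open.
Each open branch fixes some atoms; the unmentioned ones are free. Counting distinct full assignments: branch {a=1, c=1, d=0} (e, b) contributes 4 new; branch {a=1, b=0} (e, c, d) contributes 6 new; branch {a=1, d=1} (e, c, b) contributes 4 new. Total: 14.

14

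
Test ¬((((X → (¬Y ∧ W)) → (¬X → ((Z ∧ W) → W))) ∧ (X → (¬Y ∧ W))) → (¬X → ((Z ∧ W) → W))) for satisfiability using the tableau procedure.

Initial set: {¬((((X → (¬Y ∧ W)) → (¬X → ((Z ∧ W) → W))) ∧ (X → (¬Y ∧ W))) → (¬X → ((Z ∧ W) → W)))}.
¬((((X → (¬Y ∧ W)) → (¬X → ((Z ∧ W) → W))) ∧ (X → (¬Y ∧ W))) → (¬X → ((Z ∧ W) → W))): α-rule — add (((X → (¬Y ∧ W)) → (¬X → ((Z ∧ W) → W))) ∧ (X → (¬Y ∧ W))), ¬(¬X → ((Z ∧ W) → W)).
(((X → (¬Y ∧ W)) → (¬X → ((Z ∧ W) → W))) ∧ (X → (¬Y ∧ W))): α-rule — add ((X → (¬Y ∧ W)) → (¬X → ((Z ∧ W) → W))), (X → (¬Y ∧ W)).
¬(¬X → ((Z ∧ W) → W)): α-rule — add ¬X, ¬((Z ∧ W) → W).
¬((Z ∧ W) → W): α-rule — add (Z ∧ W), ¬W.
(Z ∧ W): α-rule — add Z, W.
× closes — contains both W and ¬W.
All 1 branch closes.
Every branch closed; the formula is unsatisfiable.

Unsatisfiable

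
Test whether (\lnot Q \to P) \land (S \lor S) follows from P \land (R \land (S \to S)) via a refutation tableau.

Initial set: {(P \land (R \land (S \to S))); \lnot ((\lnot Q \to P) \land (S \lor S))}.
(P \land (R \land (S \to S))): α-rule — add P, (R \land (S \to S)).
(R \land (S \to S)): α-rule — add R, (S \to S).
\lnot ((\lnot Q \to P) \land (S \lor S)): β-rule — branch into \lnot (\lnot Q \to P)  //  \lnot (S \lor S).
  branch 1 (add \lnot (\lnot Q \to P)):
    \lnot (\lnot Q \to P): α-rule — add \lnot Q, \lnot P.
    × closes — contains both P and \lnot P.
  branch 2 (add \lnot (S \lor S)):
    \lnot (S \lor S): α-rule — add \lnot S, \lnot S.
    (S \to S): β-rule — branch into \lnot S  //  S.
      branch 2.1 (add \lnot S):
        ○ open, literals {P=true, R=true, S=false}.
      branch 2.2 (add S):
        × closes — contains both S and \lnot S.
2 branches closed, 1 open.
An open branch gives a countermodel: P=true, R=true, S=false (unmentioned atoms arbitrary); the premises hold there but the conclusion fails.

No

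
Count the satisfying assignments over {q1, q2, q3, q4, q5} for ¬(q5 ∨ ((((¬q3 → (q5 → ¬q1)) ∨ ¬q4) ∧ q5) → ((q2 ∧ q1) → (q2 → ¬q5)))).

Initial set: {¬(q5 ∨ ((((¬q3 → (q5 → ¬q1)) ∨ ¬q4) ∧ q5) → ((q2 ∧ q1) → (q2 → ¬q5))))}.
¬(q5 ∨ ((((¬q3 → (q5 → ¬q1)) ∨ ¬q4) ∧ q5) → ((q2 ∧ q1) → (q2 → ¬q5)))): α-rule — add ¬q5, ¬((((¬q3 → (q5 → ¬q1)) ∨ ¬q4) ∧ q5) → ((q2 ∧ q1) → (q2 → ¬q5))).
¬((((¬q3 → (q5 → ¬q1)) ∨ ¬q4) ∧ q5) → ((q2 ∧ q1) → (q2 → ¬q5))): α-rule — add (((¬q3 → (q5 → ¬q1)) ∨ ¬q4) ∧ q5), ¬((q2 ∧ q1) → (q2 → ¬q5)).
(((¬q3 → (q5 → ¬q1)) ∨ ¬q4) ∧ q5): α-rule — add ((¬q3 → (q5 → ¬q1)) ∨ ¬q4), q5.
× closes — contains both q5 and ¬q5.
All 1 branch closes.
No open branches: the formula has 0 satisfying assignments.

0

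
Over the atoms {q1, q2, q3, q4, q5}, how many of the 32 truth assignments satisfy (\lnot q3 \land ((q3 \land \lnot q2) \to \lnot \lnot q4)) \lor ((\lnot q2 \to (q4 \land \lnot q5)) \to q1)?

Initial set: {((\lnot q3 \land ((q3 \land \lnot q2) \to \lnot \lnot q4)) \lor ((\lnot q2 \to (q4 \land \lnot q5)) \to q1))}.
((\lnot q3 \land ((q3 \land \lnot q2) \to \lnot \lnot q4)) \lor ((\lnot q2 \to (q4 \land \lnot q5)) \to q1)): β-rule — branch into (\lnot q3 \land ((q3 \land \lnot q2) \to \lnot \lnot q4))  //  ((\lnot q2 \to (q4 \land \lnot q5)) \to q1).
  branch 1 (add (\lnot q3 \land ((q3 \land \lnot q2) \to \lnot \lnot q4))):
    (\lnot q3 \land ((q3 \land \lnot q2) \to \lnot \lnot q4)): α-rule — add \lnot q3, ((q3 \land \lnot q2) \to \lnot \lnot q4).
    ((q3 \land \lnot q2) \to \lnot \lnot q4): β-rule — branch into \lnot (q3 \land \lnot q2)  //  \lnot \lnot q4.
      branch 1.1 (add \lnot (q3 \land \lnot q2)):
        \lnot (q3 \land \lnot q2): β-rule — branch into \lnot q3  //  \lnot \lnot q2.
          branch 1.1.1 (add \lnot q3):
            ○ open, literals {q3=0}.
          branch 1.1.2 (add \lnot \lnot q2):
            ○ open, literals {q2=1, q3=0}.
      branch 1.2 (add \lnot \lnot q4):
        \lnot \lnot q4: drop double negation, giving q4.
        ○ open, literals {q3=0, q4=1}.
  branch 2 (add ((\lnot q2 \to (q4 \land \lnot q5)) \to q1)):
    ((\lnot q2 \to (q4 \land \lnot q5)) \to q1): β-rule — branch into \lnot (\lnot q2 \to (q4 \land \lnot q5))  //  q1.
      branch 2.1 (add \lnot (\lnot q2 \to (q4 \land \lnot q5))):
        \lnot (\lnot q2 \to (q4 \land \lnot q5)): α-rule — add \lnot q2, \lnot (q4 \land \lnot q5).
        \lnot (q4 \land \lnot q5): β-rule — branch into \lnot q4  //  \lnot \lnot q5.
          branch 2.1.1 (add \lnot q4):
            ○ open, literals {q2=0, q4=0}.
          branch 2.1.2 (add \lnot \lnot q5):
            ○ open, literals {q2=0, q5=1}.
      branch 2.2 (add q1):
        ○ open, literals {q1=1}.
0 branches closed, 6 open.
Each open branch fixes some atoms; the unmentioned ones are free. Counting distinct full assignments: branch {q3=0} (q1, q2, q4, q5) contributes 16 new; branch {q2=1, q3=0} (q1, q4, q5) contributes 0 new; branch {q3=0, q4=1} (q1, q2, q5) contributes 0 new; branch {q2=0, q4=0} (q1, q3, q5) contributes 4 new; branch {q2=0, q5=1} (q1, q3, q4) contributes 2 new; branch {q1=1} (q2, q3, q4, q5) contributes 5 new. Total: 27.

27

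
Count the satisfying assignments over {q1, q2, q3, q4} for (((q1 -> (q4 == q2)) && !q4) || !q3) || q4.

15

Initial set: {((((q1 -> (q4 == q2)) && !q4) || !q3) || q4)}.
((((q1 -> (q4 == q2)) && !q4) || !q3) || q4): β-rule — branch into (((q1 -> (q4 == q2)) && !q4) || !q3)  //  q4.
  branch 1 (add (((q1 -> (q4 == q2)) && !q4) || !q3)):
    (((q1 -> (q4 == q2)) && !q4) || !q3): β-rule — branch into ((q1 -> (q4 == q2)) && !q4)  //  !q3.
      branch 1.1 (add ((q1 -> (q4 == q2)) && !q4)):
        ((q1 -> (q4 == q2)) && !q4): α-rule — add (q1 -> (q4 == q2)), !q4.
        (q1 -> (q4 == q2)): β-rule — branch into !q1  //  (q4 == q2).
          branch 1.1.1 (add !q1):
            ○ open, literals {q1=false, q4=false}.
          branch 1.1.2 (add (q4 == q2)):
            (q4 == q2): β-rule — branch into q4, q2  //  !q4, !q2.
              branch 1.1.2.1 (add q4, q2):
                × closes — contains both q4 and !q4.
              branch 1.1.2.2 (add !q4, !q2):
                ○ open, literals {q2=false, q4=false}.
      branch 1.2 (add !q3):
        ○ open, literals {q3=false}.
  branch 2 (add q4):
    ○ open, literals {q4=true}.
1 branch closed, 4 open.
Each open branch fixes some atoms; the unmentioned ones are free. Counting distinct full assignments: branch {q1=false, q4=false} (q2, q3) contributes 4 new; branch {q2=false, q4=false} (q1, q3) contributes 2 new; branch {q3=false} (q1, q2, q4) contributes 5 new; branch {q4=true} (q1, q2, q3) contributes 4 new. Total: 15.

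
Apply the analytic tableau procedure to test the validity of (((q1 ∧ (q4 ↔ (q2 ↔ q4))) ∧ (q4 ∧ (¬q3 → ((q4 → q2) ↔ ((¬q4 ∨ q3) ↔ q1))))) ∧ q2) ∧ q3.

Not valid

Assume the negation and expand:
Initial set: {¬((((q1 ∧ (q4 ↔ (q2 ↔ q4))) ∧ (q4 ∧ (¬q3 → ((q4 → q2) ↔ ((¬q4 ∨ q3) ↔ q1))))) ∧ q2) ∧ q3)}.
¬((((q1 ∧ (q4 ↔ (q2 ↔ q4))) ∧ (q4 ∧ (¬q3 → ((q4 → q2) ↔ ((¬q4 ∨ q3) ↔ q1))))) ∧ q2) ∧ q3): β-rule — branch into ¬(((q1 ∧ (q4 ↔ (q2 ↔ q4))) ∧ (q4 ∧ (¬q3 → ((q4 → q2) ↔ ((¬q4 ∨ q3) ↔ q1))))) ∧ q2)  //  ¬q3.
  branch 1 (add ¬(((q1 ∧ (q4 ↔ (q2 ↔ q4))) ∧ (q4 ∧ (¬q3 → ((q4 → q2) ↔ ((¬q4 ∨ q3) ↔ q1))))) ∧ q2)):
    ¬(((q1 ∧ (q4 ↔ (q2 ↔ q4))) ∧ (q4 ∧ (¬q3 → ((q4 → q2) ↔ ((¬q4 ∨ q3) ↔ q1))))) ∧ q2): β-rule — branch into ¬((q1 ∧ (q4 ↔ (q2 ↔ q4))) ∧ (q4 ∧ (¬q3 → ((q4 → q2) ↔ ((¬q4 ∨ q3) ↔ q1)))))  //  ¬q2.
      branch 1.1 (add ¬((q1 ∧ (q4 ↔ (q2 ↔ q4))) ∧ (q4 ∧ (¬q3 → ((q4 → q2) ↔ ((¬q4 ∨ q3) ↔ q1)))))):
        ¬((q1 ∧ (q4 ↔ (q2 ↔ q4))) ∧ (q4 ∧ (¬q3 → ((q4 → q2) ↔ ((¬q4 ∨ q3) ↔ q1))))): β-rule — branch into ¬(q1 ∧ (q4 ↔ (q2 ↔ q4)))  //  ¬(q4 ∧ (¬q3 → ((q4 → q2) ↔ ((¬q4 ∨ q3) ↔ q1)))).
          branch 1.1.1 (add ¬(q1 ∧ (q4 ↔ (q2 ↔ q4)))):
            ¬(q1 ∧ (q4 ↔ (q2 ↔ q4))): β-rule — branch into ¬q1  //  ¬(q4 ↔ (q2 ↔ q4)).
              branch 1.1.1.1 (add ¬q1):
                ○ open, literals {q1=false}.
              branch 1.1.1.2 (add ¬(q4 ↔ (q2 ↔ q4))):
                ¬(q4 ↔ (q2 ↔ q4)): β-rule — branch into q4, ¬(q2 ↔ q4)  //  ¬q4, (q2 ↔ q4).
                  branch 1.1.1.2.1 (add q4, ¬(q2 ↔ q4)):
                    ¬(q2 ↔ q4): β-rule — branch into q2, ¬q4  //  ¬q2, q4.
                      branch 1.1.1.2.1.1 (add q2, ¬q4):
                        × closes — contains both q4 and ¬q4.
                      branch 1.1.1.2.1.2 (add ¬q2, q4):
                        ○ open, literals {q2=false, q4=true}.
                  branch 1.1.1.2.2 (add ¬q4, (q2 ↔ q4)):
                    (q2 ↔ q4): β-rule — branch into q2, q4  //  ¬q2, ¬q4.
                      branch 1.1.1.2.2.1 (add q2, q4):
                        × closes — contains both q4 and ¬q4.
                      branch 1.1.1.2.2.2 (add ¬q2, ¬q4):
                        ○ open, literals {q2=false, q4=false}.
          branch 1.1.2 (add ¬(q4 ∧ (¬q3 → ((q4 → q2) ↔ ((¬q4 ∨ q3) ↔ q1))))):
            ¬(q4 ∧ (¬q3 → ((q4 → q2) ↔ ((¬q4 ∨ q3) ↔ q1)))): β-rule — branch into ¬q4  //  ¬(¬q3 → ((q4 → q2) ↔ ((¬q4 ∨ q3) ↔ q1))).
              branch 1.1.2.1 (add ¬q4):
                ○ open, literals {q4=false}.
              branch 1.1.2.2 (add ¬(¬q3 → ((q4 → q2) ↔ ((¬q4 ∨ q3) ↔ q1)))):
                ¬(¬q3 → ((q4 → q2) ↔ ((¬q4 ∨ q3) ↔ q1))): α-rule — add ¬q3, ¬((q4 → q2) ↔ ((¬q4 ∨ q3) ↔ q1)).
                ¬((q4 → q2) ↔ ((¬q4 ∨ q3) ↔ q1)): β-rule — branch into (q4 → q2), ¬((¬q4 ∨ q3) ↔ q1)  //  ¬(q4 → q2), ((¬q4 ∨ q3) ↔ q1).
                  branch 1.1.2.2.1 (add (q4 → q2), ¬((¬q4 ∨ q3) ↔ q1)):
                    (q4 → q2): β-rule — branch into ¬q4  //  q2.
                      branch 1.1.2.2.1.1 (add ¬q4):
                        ¬((¬q4 ∨ q3) ↔ q1): β-rule — branch into (¬q4 ∨ q3), ¬q1  //  ¬(¬q4 ∨ q3), q1.
                          branch 1.1.2.2.1.1.1 (add (¬q4 ∨ q3), ¬q1):
                            (¬q4 ∨ q3): β-rule — branch into ¬q4  //  q3.
                              branch 1.1.2.2.1.1.1.1 (add ¬q4):
                                ○ open, literals {q1=false, q3=false, q4=false}.
                              branch 1.1.2.2.1.1.1.2 (add q3):
                                × closes — contains both q3 and ¬q3.
                          branch 1.1.2.2.1.1.2 (add ¬(¬q4 ∨ q3), q1):
                            ¬(¬q4 ∨ q3): α-rule — add ¬¬q4, ¬q3.
                            × closes — contains both q4 and ¬q4.
                      branch 1.1.2.2.1.2 (add q2):
                        ¬((¬q4 ∨ q3) ↔ q1): β-rule — branch into (¬q4 ∨ q3), ¬q1  //  ¬(¬q4 ∨ q3), q1.
                          branch 1.1.2.2.1.2.1 (add (¬q4 ∨ q3), ¬q1):
                            (¬q4 ∨ q3): β-rule — branch into ¬q4  //  q3.
                              branch 1.1.2.2.1.2.1.1 (add ¬q4):
                                ○ open, literals {q1=false, q2=true, q3=false, q4=false}.
                              branch 1.1.2.2.1.2.1.2 (add q3):
                                × closes — contains both q3 and ¬q3.
                          branch 1.1.2.2.1.2.2 (add ¬(¬q4 ∨ q3), q1):
                            ¬(¬q4 ∨ q3): α-rule — add ¬¬q4, ¬q3.
                            ○ open, literals {q1=true, q2=true, q3=false, q4=true}.
                  branch 1.1.2.2.2 (add ¬(q4 → q2), ((¬q4 ∨ q3) ↔ q1)):
                    ¬(q4 → q2): α-rule — add q4, ¬q2.
                    ((¬q4 ∨ q3) ↔ q1): β-rule — branch into (¬q4 ∨ q3), q1  //  ¬(¬q4 ∨ q3), ¬q1.
                      branch 1.1.2.2.2.1 (add (¬q4 ∨ q3), q1):
                        (¬q4 ∨ q3): β-rule — branch into ¬q4  //  q3.
                          branch 1.1.2.2.2.1.1 (add ¬q4):
                            × closes — contains both q4 and ¬q4.
                          branch 1.1.2.2.2.1.2 (add q3):
                            × closes — contains both q3 and ¬q3.
                      branch 1.1.2.2.2.2 (add ¬(¬q4 ∨ q3), ¬q1):
                        ¬(¬q4 ∨ q3): α-rule — add ¬¬q4, ¬q3.
                        ○ open, literals {q1=false, q2=false, q3=false, q4=true}.
      branch 1.2 (add ¬q2):
        ○ open, literals {q2=false}.
  branch 2 (add ¬q3):
    ○ open, literals {q3=false}.
7 branches closed, 10 open.
An open branch gives a countermodel: q1=false (unmentioned atoms arbitrary); under it the original formula is false.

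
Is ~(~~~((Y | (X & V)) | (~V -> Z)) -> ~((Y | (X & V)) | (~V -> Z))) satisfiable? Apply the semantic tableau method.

Unsatisfiable

Initial set: {T ~(~~~((Y | (X & V)) | (~V -> Z)) -> ~((Y | (X & V)) | (~V -> Z)))}.
T ~(~~~((Y | (X & V)) | (~V -> Z)) -> ~((Y | (X & V)) | (~V -> Z))): α-rule — add T ~~~((Y | (X & V)) | (~V -> Z)), F ~((Y | (X & V)) | (~V -> Z)).
T ~~~((Y | (X & V)) | (~V -> Z)): drop double negation, giving T ~((Y | (X & V)) | (~V -> Z)).
T ~((Y | (X & V)) | (~V -> Z)): α-rule — add F (Y | (X & V)), F (~V -> Z).
F (Y | (X & V)): α-rule — add F Y, F (X & V).
F (~V -> Z): α-rule — add T ~V, F Z.
F ~((Y | (X & V)) | (~V -> Z)): β-rule — branch into T (Y | (X & V))  //  T (~V -> Z).
  branch 1 (add T (Y | (X & V))):
    F (X & V): β-rule — branch into F X  //  F V.
      branch 1.1 (add F X):
        T (Y | (X & V)): β-rule — branch into T Y  //  T (X & V).
          branch 1.1.1 (add T Y):
            × closes — contains both Y and ~Y.
          branch 1.1.2 (add T (X & V)):
            T (X & V): α-rule — add T X, T V.
            × closes — contains both X and ~X.
      branch 1.2 (add F V):
        T (Y | (X & V)): β-rule — branch into T Y  //  T (X & V).
          branch 1.2.1 (add T Y):
            × closes — contains both Y and ~Y.
          branch 1.2.2 (add T (X & V)):
            T (X & V): α-rule — add T X, T V.
            × closes — contains both V and ~V.
  branch 2 (add T (~V -> Z)):
    F (X & V): β-rule — branch into F X  //  F V.
      branch 2.1 (add F X):
        T (~V -> Z): β-rule — branch into F ~V  //  T Z.
          branch 2.1.1 (add F ~V):
            × closes — contains both V and ~V.
          branch 2.1.2 (add T Z):
            × closes — contains both Z and ~Z.
      branch 2.2 (add F V):
        T (~V -> Z): β-rule — branch into F ~V  //  T Z.
          branch 2.2.1 (add F ~V):
            × closes — contains both V and ~V.
          branch 2.2.2 (add T Z):
            × closes — contains both Z and ~Z.
All 8 branches close.
Every branch closed; the formula is unsatisfiable.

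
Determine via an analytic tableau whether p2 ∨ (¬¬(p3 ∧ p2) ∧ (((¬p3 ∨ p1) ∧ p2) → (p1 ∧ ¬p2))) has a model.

Initial set: {(p2 ∨ (¬¬(p3 ∧ p2) ∧ (((¬p3 ∨ p1) ∧ p2) → (p1 ∧ ¬p2))))}.
(p2 ∨ (¬¬(p3 ∧ p2) ∧ (((¬p3 ∨ p1) ∧ p2) → (p1 ∧ ¬p2)))): β-rule — branch into p2  //  (¬¬(p3 ∧ p2) ∧ (((¬p3 ∨ p1) ∧ p2) → (p1 ∧ ¬p2))).
  branch 1 (add p2):
    ○ open, literals {p2=true}.
  branch 2 (add (¬¬(p3 ∧ p2) ∧ (((¬p3 ∨ p1) ∧ p2) → (p1 ∧ ¬p2)))):
    (¬¬(p3 ∧ p2) ∧ (((¬p3 ∨ p1) ∧ p2) → (p1 ∧ ¬p2))): α-rule — add ¬¬(p3 ∧ p2), (((¬p3 ∨ p1) ∧ p2) → (p1 ∧ ¬p2)).
    ¬¬(p3 ∧ p2): drop double negation, giving (p3 ∧ p2).
    (p3 ∧ p2): α-rule — add p3, p2.
    (((¬p3 ∨ p1) ∧ p2) → (p1 ∧ ¬p2)): β-rule — branch into ¬((¬p3 ∨ p1) ∧ p2)  //  (p1 ∧ ¬p2).
      branch 2.1 (add ¬((¬p3 ∨ p1) ∧ p2)):
        ¬((¬p3 ∨ p1) ∧ p2): β-rule — branch into ¬(¬p3 ∨ p1)  //  ¬p2.
          branch 2.1.1 (add ¬(¬p3 ∨ p1)):
            ¬(¬p3 ∨ p1): α-rule — add ¬¬p3, ¬p1.
            ○ open, literals {p1=false, p2=true, p3=true}.
          branch 2.1.2 (add ¬p2):
            × closes — contains both p2 and ¬p2.
      branch 2.2 (add (p1 ∧ ¬p2)):
        (p1 ∧ ¬p2): α-rule — add p1, ¬p2.
        × closes — contains both p2 and ¬p2.
2 branches closed, 2 open.
An open branch gives a satisfying assignment: p2=true.

Satisfiable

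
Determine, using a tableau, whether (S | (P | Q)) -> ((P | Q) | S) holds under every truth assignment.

Assume the negation and expand:
Initial set: {~((S | (P | Q)) -> ((P | Q) | S))}.
~((S | (P | Q)) -> ((P | Q) | S)): α-rule — add (S | (P | Q)), ~((P | Q) | S).
~((P | Q) | S): α-rule — add ~(P | Q), ~S.
~(P | Q): α-rule — add ~P, ~Q.
(S | (P | Q)): β-rule — branch into S  //  (P | Q).
  branch 1 (add S):
    × closes — contains both S and ~S.
  branch 2 (add (P | Q)):
    (P | Q): β-rule — branch into P  //  Q.
      branch 2.1 (add P):
        × closes — contains both P and ~P.
      branch 2.2 (add Q):
        × closes — contains both Q and ~Q.
All 3 branches close.
Every branch closed, so the negation is unsatisfiable and the formula is valid.

Valid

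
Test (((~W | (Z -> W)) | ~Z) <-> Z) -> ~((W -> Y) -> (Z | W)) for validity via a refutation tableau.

Assume the negation and expand:
Initial set: {~((((~W | (Z -> W)) | ~Z) <-> Z) -> ~((W -> Y) -> (Z | W)))}.
~((((~W | (Z -> W)) | ~Z) <-> Z) -> ~((W -> Y) -> (Z | W))): α-rule — add (((~W | (Z -> W)) | ~Z) <-> Z), ~~((W -> Y) -> (Z | W)).
(((~W | (Z -> W)) | ~Z) <-> Z): β-rule — branch into ((~W | (Z -> W)) | ~Z), Z  //  ~((~W | (Z -> W)) | ~Z), ~Z.
  branch 1 (add ((~W | (Z -> W)) | ~Z), Z):
    ~~((W -> Y) -> (Z | W)): β-rule — branch into ~(W -> Y)  //  (Z | W).
      branch 1.1 (add ~(W -> Y)):
        ~(W -> Y): α-rule — add W, ~Y.
        ((~W | (Z -> W)) | ~Z): β-rule — branch into (~W | (Z -> W))  //  ~Z.
          branch 1.1.1 (add (~W | (Z -> W))):
            (~W | (Z -> W)): β-rule — branch into ~W  //  (Z -> W).
              branch 1.1.1.1 (add ~W):
                × closes — contains both W and ~W.
              branch 1.1.1.2 (add (Z -> W)):
                (Z -> W): β-rule — branch into ~Z  //  W.
                  branch 1.1.1.2.1 (add ~Z):
                    × closes — contains both Z and ~Z.
                  branch 1.1.1.2.2 (add W):
                    ○ open, literals {W=T, Y=F, Z=T}.
          branch 1.1.2 (add ~Z):
            × closes — contains both Z and ~Z.
      branch 1.2 (add (Z | W)):
        ((~W | (Z -> W)) | ~Z): β-rule — branch into (~W | (Z -> W))  //  ~Z.
          branch 1.2.1 (add (~W | (Z -> W))):
            (Z | W): β-rule — branch into Z  //  W.
              branch 1.2.1.1 (add Z):
                (~W | (Z -> W)): β-rule — branch into ~W  //  (Z -> W).
                  branch 1.2.1.1.1 (add ~W):
                    ○ open, literals {W=F, Z=T}.
                  branch 1.2.1.1.2 (add (Z -> W)):
                    (Z -> W): β-rule — branch into ~Z  //  W.
                      branch 1.2.1.1.2.1 (add ~Z):
                        × closes — contains both Z and ~Z.
                      branch 1.2.1.1.2.2 (add W):
                        ○ open, literals {W=T, Z=T}.
              branch 1.2.1.2 (add W):
                (~W | (Z -> W)): β-rule — branch into ~W  //  (Z -> W).
                  branch 1.2.1.2.1 (add ~W):
                    × closes — contains both W and ~W.
                  branch 1.2.1.2.2 (add (Z -> W)):
                    (Z -> W): β-rule — branch into ~Z  //  W.
                      branch 1.2.1.2.2.1 (add ~Z):
                        × closes — contains both Z and ~Z.
                      branch 1.2.1.2.2.2 (add W):
                        ○ open, literals {W=T, Z=T}.
          branch 1.2.2 (add ~Z):
            × closes — contains both Z and ~Z.
  branch 2 (add ~((~W | (Z -> W)) | ~Z), ~Z):
    ~((~W | (Z -> W)) | ~Z): α-rule — add ~(~W | (Z -> W)), ~~Z.
    × closes — contains both Z and ~Z.
8 branches closed, 4 open.
An open branch gives a countermodel: W=T, Y=F, Z=T (unmentioned atoms arbitrary); under it the original formula is false.

Not valid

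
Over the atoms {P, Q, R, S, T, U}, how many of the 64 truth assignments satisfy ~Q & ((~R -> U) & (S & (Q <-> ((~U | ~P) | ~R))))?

Initial set: {(~Q & ((~R -> U) & (S & (Q <-> ((~U | ~P) | ~R)))))}.
(~Q & ((~R -> U) & (S & (Q <-> ((~U | ~P) | ~R))))): α-rule — add ~Q, ((~R -> U) & (S & (Q <-> ((~U | ~P) | ~R)))).
((~R -> U) & (S & (Q <-> ((~U | ~P) | ~R)))): α-rule — add (~R -> U), (S & (Q <-> ((~U | ~P) | ~R))).
(S & (Q <-> ((~U | ~P) | ~R))): α-rule — add S, (Q <-> ((~U | ~P) | ~R)).
(~R -> U): β-rule — branch into ~~R  //  U.
  branch 1 (add ~~R):
    (Q <-> ((~U | ~P) | ~R)): β-rule — branch into Q, ((~U | ~P) | ~R)  //  ~Q, ~((~U | ~P) | ~R).
      branch 1.1 (add Q, ((~U | ~P) | ~R)):
        × closes — contains both Q and ~Q.
      branch 1.2 (add ~Q, ~((~U | ~P) | ~R)):
        ~((~U | ~P) | ~R): α-rule — add ~(~U | ~P), ~~R.
        ~(~U | ~P): α-rule — add ~~U, ~~P.
        ○ open, literals {P=1, Q=0, R=1, S=1, U=1}.
  branch 2 (add U):
    (Q <-> ((~U | ~P) | ~R)): β-rule — branch into Q, ((~U | ~P) | ~R)  //  ~Q, ~((~U | ~P) | ~R).
      branch 2.1 (add Q, ((~U | ~P) | ~R)):
        × closes — contains both Q and ~Q.
      branch 2.2 (add ~Q, ~((~U | ~P) | ~R)):
        ~((~U | ~P) | ~R): α-rule — add ~(~U | ~P), ~~R.
        ~(~U | ~P): α-rule — add ~~U, ~~P.
        ○ open, literals {P=1, Q=0, R=1, S=1, U=1}.
2 branches closed, 2 open.
Each open branch fixes some atoms; the unmentioned ones are free. Counting distinct full assignments: branch {P=1, Q=0, R=1, S=1, U=1} (T) contributes 2 new; branch {P=1, Q=0, R=1, S=1, U=1} (T) contributes 0 new. Total: 2.

2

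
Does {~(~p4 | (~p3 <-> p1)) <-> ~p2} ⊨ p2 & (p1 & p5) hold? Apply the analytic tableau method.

No

Initial set: {T (~(~p4 | (~p3 <-> p1)) <-> ~p2); F (p2 & (p1 & p5))}.
T (~(~p4 | (~p3 <-> p1)) <-> ~p2): β-rule — branch into T ~(~p4 | (~p3 <-> p1)), T ~p2  //  F ~(~p4 | (~p3 <-> p1)), F ~p2.
  branch 1 (add T ~(~p4 | (~p3 <-> p1)), T ~p2):
    T ~(~p4 | (~p3 <-> p1)): α-rule — add F ~p4, F (~p3 <-> p1).
    F (p2 & (p1 & p5)): β-rule — branch into F p2  //  F (p1 & p5).
      branch 1.1 (add F p2):
        F (~p3 <-> p1): β-rule — branch into T ~p3, F p1  //  F ~p3, T p1.
          branch 1.1.1 (add T ~p3, F p1):
            ○ open, literals {p1=false, p2=false, p3=false, p4=true}.
          branch 1.1.2 (add F ~p3, T p1):
            ○ open, literals {p1=true, p2=false, p3=true, p4=true}.
      branch 1.2 (add F (p1 & p5)):
        F (~p3 <-> p1): β-rule — branch into T ~p3, F p1  //  F ~p3, T p1.
          branch 1.2.1 (add T ~p3, F p1):
            F (p1 & p5): β-rule — branch into F p1  //  F p5.
              branch 1.2.1.1 (add F p1):
                ○ open, literals {p1=false, p2=false, p3=false, p4=true}.
              branch 1.2.1.2 (add F p5):
                ○ open, literals {p1=false, p2=false, p3=false, p4=true, p5=false}.
          branch 1.2.2 (add F ~p3, T p1):
            F (p1 & p5): β-rule — branch into F p1  //  F p5.
              branch 1.2.2.1 (add F p1):
                × closes — contains both p1 and ~p1.
              branch 1.2.2.2 (add F p5):
                ○ open, literals {p1=true, p2=false, p3=true, p4=true, p5=false}.
  branch 2 (add F ~(~p4 | (~p3 <-> p1)), F ~p2):
    F (p2 & (p1 & p5)): β-rule — branch into F p2  //  F (p1 & p5).
      branch 2.1 (add F p2):
        × closes — contains both p2 and ~p2.
      branch 2.2 (add F (p1 & p5)):
        F ~(~p4 | (~p3 <-> p1)): β-rule — branch into T ~p4  //  T (~p3 <-> p1).
          branch 2.2.1 (add T ~p4):
            F (p1 & p5): β-rule — branch into F p1  //  F p5.
              branch 2.2.1.1 (add F p1):
                ○ open, literals {p1=false, p2=true, p4=false}.
              branch 2.2.1.2 (add F p5):
                ○ open, literals {p2=true, p4=false, p5=false}.
          branch 2.2.2 (add T (~p3 <-> p1)):
            F (p1 & p5): β-rule — branch into F p1  //  F p5.
              branch 2.2.2.1 (add F p1):
                T (~p3 <-> p1): β-rule — branch into T ~p3, T p1  //  F ~p3, F p1.
                  branch 2.2.2.1.1 (add T ~p3, T p1):
                    × closes — contains both p1 and ~p1.
                  branch 2.2.2.1.2 (add F ~p3, F p1):
                    ○ open, literals {p1=false, p2=true, p3=true}.
              branch 2.2.2.2 (add F p5):
                T (~p3 <-> p1): β-rule — branch into T ~p3, T p1  //  F ~p3, F p1.
                  branch 2.2.2.2.1 (add T ~p3, T p1):
                    ○ open, literals {p1=true, p2=true, p3=false, p5=false}.
                  branch 2.2.2.2.2 (add F ~p3, F p1):
                    ○ open, literals {p1=false, p2=true, p3=true, p5=false}.
3 branches closed, 10 open.
An open branch gives a countermodel: p1=false, p2=false, p3=false, p4=true (unmentioned atoms arbitrary); the premises hold there but the conclusion fails.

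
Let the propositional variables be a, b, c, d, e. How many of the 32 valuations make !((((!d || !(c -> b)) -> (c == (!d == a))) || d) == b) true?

Initial set: {!((((!d || !(c -> b)) -> (c == (!d == a))) || d) == b)}.
!((((!d || !(c -> b)) -> (c == (!d == a))) || d) == b): β-rule — branch into (((!d || !(c -> b)) -> (c == (!d == a))) || d), !b  //  !(((!d || !(c -> b)) -> (c == (!d == a))) || d), b.
  branch 1 (add (((!d || !(c -> b)) -> (c == (!d == a))) || d), !b):
    (((!d || !(c -> b)) -> (c == (!d == a))) || d): β-rule — branch into ((!d || !(c -> b)) -> (c == (!d == a)))  //  d.
      branch 1.1 (add ((!d || !(c -> b)) -> (c == (!d == a)))):
        ((!d || !(c -> b)) -> (c == (!d == a))): β-rule — branch into !(!d || !(c -> b))  //  (c == (!d == a)).
          branch 1.1.1 (add !(!d || !(c -> b))):
            !(!d || !(c -> b)): α-rule — add !!d, !!(c -> b).
            !!(c -> b): β-rule — branch into !c  //  b.
              branch 1.1.1.1 (add !c):
                ○ open, literals {b=F, c=F, d=T}.
              branch 1.1.1.2 (add b):
                × closes — contains both b and !b.
          branch 1.1.2 (add (c == (!d == a))):
            (c == (!d == a)): β-rule — branch into c, (!d == a)  //  !c, !(!d == a).
              branch 1.1.2.1 (add c, (!d == a)):
                (!d == a): β-rule — branch into !d, a  //  !!d, !a.
                  branch 1.1.2.1.1 (add !d, a):
                    ○ open, literals {a=T, b=F, c=T, d=F}.
                  branch 1.1.2.1.2 (add !!d, !a):
                    ○ open, literals {a=F, b=F, c=T, d=T}.
              branch 1.1.2.2 (add !c, !(!d == a)):
                !(!d == a): β-rule — branch into !d, !a  //  !!d, a.
                  branch 1.1.2.2.1 (add !d, !a):
                    ○ open, literals {a=F, b=F, c=F, d=F}.
                  branch 1.1.2.2.2 (add !!d, a):
                    ○ open, literals {a=T, b=F, c=F, d=T}.
      branch 1.2 (add d):
        ○ open, literals {b=F, d=T}.
  branch 2 (add !(((!d || !(c -> b)) -> (c == (!d == a))) || d), b):
    !(((!d || !(c -> b)) -> (c == (!d == a))) || d): α-rule — add !((!d || !(c -> b)) -> (c == (!d == a))), !d.
    !((!d || !(c -> b)) -> (c == (!d == a))): α-rule — add (!d || !(c -> b)), !(c == (!d == a)).
    (!d || !(c -> b)): β-rule — branch into !d  //  !(c -> b).
      branch 2.1 (add !d):
        !(c == (!d == a)): β-rule — branch into c, !(!d == a)  //  !c, (!d == a).
          branch 2.1.1 (add c, !(!d == a)):
            !(!d == a): β-rule — branch into !d, !a  //  !!d, a.
              branch 2.1.1.1 (add !d, !a):
                ○ open, literals {a=F, b=T, c=T, d=F}.
              branch 2.1.1.2 (add !!d, a):
                × closes — contains both d and !d.
          branch 2.1.2 (add !c, (!d == a)):
            (!d == a): β-rule — branch into !d, a  //  !!d, !a.
              branch 2.1.2.1 (add !d, a):
                ○ open, literals {a=T, b=T, c=F, d=F}.
              branch 2.1.2.2 (add !!d, !a):
                × closes — contains both d and !d.
      branch 2.2 (add !(c -> b)):
        !(c -> b): α-rule — add c, !b.
        × closes — contains both b and !b.
4 branches closed, 8 open.
Each open branch fixes some atoms; the unmentioned ones are free. Counting distinct full assignments: branch {b=F, c=F, d=T} (a, e) contributes 4 new; branch {a=T, b=F, c=T, d=F} (e) contributes 2 new; branch {a=F, b=F, c=T, d=T} (e) contributes 2 new; branch {a=F, b=F, c=F, d=F} (e) contributes 2 new; branch {a=T, b=F, c=F, d=T} (e) contributes 0 new; branch {b=F, d=T} (a, c, e) contributes 2 new; branch {a=F, b=T, c=T, d=F} (e) contributes 2 new; branch {a=T, b=T, c=F, d=F} (e) contributes 2 new. Total: 16.

16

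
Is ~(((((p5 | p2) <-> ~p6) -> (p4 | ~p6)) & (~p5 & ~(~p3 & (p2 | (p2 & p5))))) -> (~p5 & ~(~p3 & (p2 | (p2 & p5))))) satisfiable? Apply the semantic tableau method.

Unsatisfiable

Initial set: {~(((((p5 | p2) <-> ~p6) -> (p4 | ~p6)) & (~p5 & ~(~p3 & (p2 | (p2 & p5))))) -> (~p5 & ~(~p3 & (p2 | (p2 & p5)))))}.
~(((((p5 | p2) <-> ~p6) -> (p4 | ~p6)) & (~p5 & ~(~p3 & (p2 | (p2 & p5))))) -> (~p5 & ~(~p3 & (p2 | (p2 & p5))))): α-rule — add ((((p5 | p2) <-> ~p6) -> (p4 | ~p6)) & (~p5 & ~(~p3 & (p2 | (p2 & p5))))), ~(~p5 & ~(~p3 & (p2 | (p2 & p5)))).
((((p5 | p2) <-> ~p6) -> (p4 | ~p6)) & (~p5 & ~(~p3 & (p2 | (p2 & p5))))): α-rule — add (((p5 | p2) <-> ~p6) -> (p4 | ~p6)), (~p5 & ~(~p3 & (p2 | (p2 & p5)))).
(~p5 & ~(~p3 & (p2 | (p2 & p5)))): α-rule — add ~p5, ~(~p3 & (p2 | (p2 & p5))).
~(~p5 & ~(~p3 & (p2 | (p2 & p5)))): β-rule — branch into ~~p5  //  ~~(~p3 & (p2 | (p2 & p5))).
  branch 1 (add ~~p5):
    × closes — contains both p5 and ~p5.
  branch 2 (add ~~(~p3 & (p2 | (p2 & p5)))):
    ~~(~p3 & (p2 | (p2 & p5))): α-rule — add ~p3, (p2 | (p2 & p5)).
    (((p5 | p2) <-> ~p6) -> (p4 | ~p6)): β-rule — branch into ~((p5 | p2) <-> ~p6)  //  (p4 | ~p6).
      branch 2.1 (add ~((p5 | p2) <-> ~p6)):
        ~(~p3 & (p2 | (p2 & p5))): β-rule — branch into ~~p3  //  ~(p2 | (p2 & p5)).
          branch 2.1.1 (add ~~p3):
            × closes — contains both p3 and ~p3.
          branch 2.1.2 (add ~(p2 | (p2 & p5))):
            ~(p2 | (p2 & p5)): α-rule — add ~p2, ~(p2 & p5).
            (p2 | (p2 & p5)): β-rule — branch into p2  //  (p2 & p5).
              branch 2.1.2.1 (add p2):
                × closes — contains both p2 and ~p2.
              branch 2.1.2.2 (add (p2 & p5)):
                (p2 & p5): α-rule — add p2, p5.
                × closes — contains both p2 and ~p2.
      branch 2.2 (add (p4 | ~p6)):
        ~(~p3 & (p2 | (p2 & p5))): β-rule — branch into ~~p3  //  ~(p2 | (p2 & p5)).
          branch 2.2.1 (add ~~p3):
            × closes — contains both p3 and ~p3.
          branch 2.2.2 (add ~(p2 | (p2 & p5))):
            ~(p2 | (p2 & p5)): α-rule — add ~p2, ~(p2 & p5).
            (p2 | (p2 & p5)): β-rule — branch into p2  //  (p2 & p5).
              branch 2.2.2.1 (add p2):
                × closes — contains both p2 and ~p2.
              branch 2.2.2.2 (add (p2 & p5)):
                (p2 & p5): α-rule — add p2, p5.
                × closes — contains both p2 and ~p2.
All 7 branches close.
Every branch closed; the formula is unsatisfiable.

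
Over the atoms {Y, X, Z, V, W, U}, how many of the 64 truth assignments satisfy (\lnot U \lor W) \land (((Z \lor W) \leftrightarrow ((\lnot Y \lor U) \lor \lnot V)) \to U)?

Initial set: {((\lnot U \lor W) \land (((Z \lor W) \leftrightarrow ((\lnot Y \lor U) \lor \lnot V)) \to U))}.
((\lnot U \lor W) \land (((Z \lor W) \leftrightarrow ((\lnot Y \lor U) \lor \lnot V)) \to U)): α-rule — add (\lnot U \lor W), (((Z \lor W) \leftrightarrow ((\lnot Y \lor U) \lor \lnot V)) \to U).
(\lnot U \lor W): β-rule — branch into \lnot U  //  W.
  branch 1 (add \lnot U):
    (((Z \lor W) \leftrightarrow ((\lnot Y \lor U) \lor \lnot V)) \to U): β-rule — branch into \lnot ((Z \lor W) \leftrightarrow ((\lnot Y \lor U) \lor \lnot V))  //  U.
      branch 1.1 (add \lnot ((Z \lor W) \leftrightarrow ((\lnot Y \lor U) \lor \lnot V))):
        \lnot ((Z \lor W) \leftrightarrow ((\lnot Y \lor U) \lor \lnot V)): β-rule — branch into (Z \lor W), \lnot ((\lnot Y \lor U) \lor \lnot V)  //  \lnot (Z \lor W), ((\lnot Y \lor U) \lor \lnot V).
          branch 1.1.1 (add (Z \lor W), \lnot ((\lnot Y \lor U) \lor \lnot V)):
            \lnot ((\lnot Y \lor U) \lor \lnot V): α-rule — add \lnot (\lnot Y \lor U), \lnot \lnot V.
            \lnot (\lnot Y \lor U): α-rule — add \lnot \lnot Y, \lnot U.
            (Z \lor W): β-rule — branch into Z  //  W.
              branch 1.1.1.1 (add Z):
                ○ open, literals {U=0, V=1, Y=1, Z=1}.
              branch 1.1.1.2 (add W):
                ○ open, literals {U=0, V=1, W=1, Y=1}.
          branch 1.1.2 (add \lnot (Z \lor W), ((\lnot Y \lor U) \lor \lnot V)):
            \lnot (Z \lor W): α-rule — add \lnot Z, \lnot W.
            ((\lnot Y \lor U) \lor \lnot V): β-rule — branch into (\lnot Y \lor U)  //  \lnot V.
              branch 1.1.2.1 (add (\lnot Y \lor U)):
                (\lnot Y \lor U): β-rule — branch into \lnot Y  //  U.
                  branch 1.1.2.1.1 (add \lnot Y):
                    ○ open, literals {U=0, W=0, Y=0, Z=0}.
                  branch 1.1.2.1.2 (add U):
                    × closes — contains both U and \lnot U.
              branch 1.1.2.2 (add \lnot V):
                ○ open, literals {U=0, V=0, W=0, Z=0}.
      branch 1.2 (add U):
        × closes — contains both U and \lnot U.
  branch 2 (add W):
    (((Z \lor W) \leftrightarrow ((\lnot Y \lor U) \lor \lnot V)) \to U): β-rule — branch into \lnot ((Z \lor W) \leftrightarrow ((\lnot Y \lor U) \lor \lnot V))  //  U.
      branch 2.1 (add \lnot ((Z \lor W) \leftrightarrow ((\lnot Y \lor U) \lor \lnot V))):
        \lnot ((Z \lor W) \leftrightarrow ((\lnot Y \lor U) \lor \lnot V)): β-rule — branch into (Z \lor W), \lnot ((\lnot Y \lor U) \lor \lnot V)  //  \lnot (Z \lor W), ((\lnot Y \lor U) \lor \lnot V).
          branch 2.1.1 (add (Z \lor W), \lnot ((\lnot Y \lor U) \lor \lnot V)):
            \lnot ((\lnot Y \lor U) \lor \lnot V): α-rule — add \lnot (\lnot Y \lor U), \lnot \lnot V.
            \lnot (\lnot Y \lor U): α-rule — add \lnot \lnot Y, \lnot U.
            (Z \lor W): β-rule — branch into Z  //  W.
              branch 2.1.1.1 (add Z):
                ○ open, literals {U=0, V=1, W=1, Y=1, Z=1}.
              branch 2.1.1.2 (add W):
                ○ open, literals {U=0, V=1, W=1, Y=1}.
          branch 2.1.2 (add \lnot (Z \lor W), ((\lnot Y \lor U) \lor \lnot V)):
            \lnot (Z \lor W): α-rule — add \lnot Z, \lnot W.
            × closes — contains both W and \lnot W.
      branch 2.2 (add U):
        ○ open, literals {U=1, W=1}.
3 branches closed, 7 open.
Each open branch fixes some atoms; the unmentioned ones are free. Counting distinct full assignments: branch {U=0, V=1, Y=1, Z=1} (X, W) contributes 4 new; branch {U=0, V=1, W=1, Y=1} (X, Z) contributes 2 new; branch {U=0, W=0, Y=0, Z=0} (X, V) contributes 4 new; branch {U=0, V=0, W=0, Z=0} (Y, X) contributes 2 new; branch {U=0, V=1, W=1, Y=1, Z=1} (X) contributes 0 new; branch {U=0, V=1, W=1, Y=1} (X, Z) contributes 0 new; branch {U=1, W=1} (Y, X, Z, V) contributes 16 new. Total: 28.

28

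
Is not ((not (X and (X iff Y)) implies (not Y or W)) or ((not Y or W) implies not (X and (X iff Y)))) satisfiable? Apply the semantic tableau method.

Initial set: {not ((not (X and (X iff Y)) implies (not Y or W)) or ((not Y or W) implies not (X and (X iff Y))))}.
not ((not (X and (X iff Y)) implies (not Y or W)) or ((not Y or W) implies not (X and (X iff Y)))): α-rule — add not (not (X and (X iff Y)) implies (not Y or W)), not ((not Y or W) implies not (X and (X iff Y))).
not (not (X and (X iff Y)) implies (not Y or W)): α-rule — add not (X and (X iff Y)), not (not Y or W).
not ((not Y or W) implies not (X and (X iff Y))): α-rule — add (not Y or W), not not (X and (X iff Y)).
not (not Y or W): α-rule — add not not Y, not W.
not not (X and (X iff Y)): α-rule — add X, (X iff Y).
not (X and (X iff Y)): β-rule — branch into not X  //  not (X iff Y).
  branch 1 (add not X):
    × closes — contains both X and not X.
  branch 2 (add not (X iff Y)):
    (not Y or W): β-rule — branch into not Y  //  W.
      branch 2.1 (add not Y):
        × closes — contains both Y and not Y.
      branch 2.2 (add W):
        × closes — contains both W and not W.
All 3 branches close.
Every branch closed; the formula is unsatisfiable.

Unsatisfiable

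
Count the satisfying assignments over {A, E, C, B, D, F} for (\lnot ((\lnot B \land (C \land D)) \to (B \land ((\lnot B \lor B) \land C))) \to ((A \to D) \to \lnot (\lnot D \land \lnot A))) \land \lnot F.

32

Initial set: {T ((\lnot ((\lnot B \land (C \land D)) \to (B \land ((\lnot B \lor B) \land C))) \to ((A \to D) \to \lnot (\lnot D \land \lnot A))) \land \lnot F)}.
T ((\lnot ((\lnot B \land (C \land D)) \to (B \land ((\lnot B \lor B) \land C))) \to ((A \to D) \to \lnot (\lnot D \land \lnot A))) \land \lnot F): α-rule — add T (\lnot ((\lnot B \land (C \land D)) \to (B \land ((\lnot B \lor B) \land C))) \to ((A \to D) \to \lnot (\lnot D \land \lnot A))), T \lnot F.
T (\lnot ((\lnot B \land (C \land D)) \to (B \land ((\lnot B \lor B) \land C))) \to ((A \to D) \to \lnot (\lnot D \land \lnot A))): β-rule — branch into F \lnot ((\lnot B \land (C \land D)) \to (B \land ((\lnot B \lor B) \land C)))  //  T ((A \to D) \to \lnot (\lnot D \land \lnot A)).
  branch 1 (add F \lnot ((\lnot B \land (C \land D)) \to (B \land ((\lnot B \lor B) \land C)))):
    F \lnot ((\lnot B \land (C \land D)) \to (B \land ((\lnot B \lor B) \land C))): β-rule — branch into F (\lnot B \land (C \land D))  //  T (B \land ((\lnot B \lor B) \land C)).
      branch 1.1 (add F (\lnot B \land (C \land D))):
        F (\lnot B \land (C \land D)): β-rule — branch into F \lnot B  //  F (C \land D).
          branch 1.1.1 (add F \lnot B):
            ○ open, literals {B=1, F=0}.
          branch 1.1.2 (add F (C \land D)):
            F (C \land D): β-rule — branch into F C  //  F D.
              branch 1.1.2.1 (add F C):
                ○ open, literals {C=0, F=0}.
              branch 1.1.2.2 (add F D):
                ○ open, literals {D=0, F=0}.
      branch 1.2 (add T (B \land ((\lnot B \lor B) \land C))):
        T (B \land ((\lnot B \lor B) \land C)): α-rule — add T B, T ((\lnot B \lor B) \land C).
        T ((\lnot B \lor B) \land C): α-rule — add T (\lnot B \lor B), T C.
        T (\lnot B \lor B): β-rule — branch into T \lnot B  //  T B.
          branch 1.2.1 (add T \lnot B):
            × closes — contains both B and \lnot B.
          branch 1.2.2 (add T B):
            ○ open, literals {B=1, C=1, F=0}.
  branch 2 (add T ((A \to D) \to \lnot (\lnot D \land \lnot A))):
    T ((A \to D) \to \lnot (\lnot D \land \lnot A)): β-rule — branch into F (A \to D)  //  T \lnot (\lnot D \land \lnot A).
      branch 2.1 (add F (A \to D)):
        F (A \to D): α-rule — add T A, F D.
        ○ open, literals {A=1, D=0, F=0}.
      branch 2.2 (add T \lnot (\lnot D \land \lnot A)):
        T \lnot (\lnot D \land \lnot A): β-rule — branch into F \lnot D  //  F \lnot A.
          branch 2.2.1 (add F \lnot D):
            ○ open, literals {D=1, F=0}.
          branch 2.2.2 (add F \lnot A):
            ○ open, literals {A=1, F=0}.
1 branch closed, 7 open.
Each open branch fixes some atoms; the unmentioned ones are free. Counting distinct full assignments: branch {B=1, F=0} (A, E, C, D) contributes 16 new; branch {C=0, F=0} (A, E, B, D) contributes 8 new; branch {D=0, F=0} (A, E, C, B) contributes 4 new; branch {B=1, C=1, F=0} (A, E, D) contributes 0 new; branch {A=1, D=0, F=0} (E, C, B) contributes 0 new; branch {D=1, F=0} (A, E, C, B) contributes 4 new; branch {A=1, F=0} (E, C, B, D) contributes 0 new. Total: 32.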